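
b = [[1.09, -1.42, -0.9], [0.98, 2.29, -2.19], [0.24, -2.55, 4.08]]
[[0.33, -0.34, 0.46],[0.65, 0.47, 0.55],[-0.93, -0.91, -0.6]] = b@[[0.13, -0.16, 0.23], [0.01, 0.18, -0.03], [-0.23, -0.1, -0.18]]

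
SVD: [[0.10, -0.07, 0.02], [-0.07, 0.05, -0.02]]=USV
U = [[-0.81, 0.58], [0.58, 0.81]]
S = [0.15, 0.0]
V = [[-0.80, 0.57, -0.18], [0.23, 0.01, -0.97]]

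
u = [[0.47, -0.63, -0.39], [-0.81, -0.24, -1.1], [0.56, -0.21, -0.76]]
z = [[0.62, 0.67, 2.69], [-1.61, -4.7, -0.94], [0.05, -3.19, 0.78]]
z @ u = [[1.26, -1.12, -3.02], [2.52, 2.34, 6.51], [3.04, 0.57, 2.9]]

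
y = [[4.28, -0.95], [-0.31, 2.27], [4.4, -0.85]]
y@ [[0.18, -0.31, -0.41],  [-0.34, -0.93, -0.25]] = [[1.09, -0.44, -1.52], [-0.83, -2.02, -0.44], [1.08, -0.57, -1.59]]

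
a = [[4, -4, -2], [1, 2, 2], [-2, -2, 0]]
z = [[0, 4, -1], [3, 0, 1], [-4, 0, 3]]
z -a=[[-4, 8, 1], [2, -2, -1], [-2, 2, 3]]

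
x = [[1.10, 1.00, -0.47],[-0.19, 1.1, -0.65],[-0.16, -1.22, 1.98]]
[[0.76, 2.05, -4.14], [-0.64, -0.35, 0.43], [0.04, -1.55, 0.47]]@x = [[1.11,8.07,-9.89], [-0.71,-1.55,1.38], [0.26,-2.24,1.92]]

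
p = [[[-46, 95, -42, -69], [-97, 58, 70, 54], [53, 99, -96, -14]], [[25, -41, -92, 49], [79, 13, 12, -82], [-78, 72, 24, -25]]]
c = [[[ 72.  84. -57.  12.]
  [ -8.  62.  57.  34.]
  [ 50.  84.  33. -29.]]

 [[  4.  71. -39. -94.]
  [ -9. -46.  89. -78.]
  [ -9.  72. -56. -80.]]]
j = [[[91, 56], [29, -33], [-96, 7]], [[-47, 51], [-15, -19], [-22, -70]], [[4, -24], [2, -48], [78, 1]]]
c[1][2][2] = -56.0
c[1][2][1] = 72.0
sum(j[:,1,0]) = 16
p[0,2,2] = -96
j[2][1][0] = 2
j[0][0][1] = 56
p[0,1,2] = 70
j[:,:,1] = [[56, -33, 7], [51, -19, -70], [-24, -48, 1]]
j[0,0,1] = 56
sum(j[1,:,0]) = -84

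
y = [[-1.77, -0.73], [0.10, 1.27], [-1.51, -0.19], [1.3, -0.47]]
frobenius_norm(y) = 3.08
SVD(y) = [[-0.70, 0.22],[0.14, -0.83],[-0.56, -0.1],[0.43, 0.5]] @ diag([2.7120313579097006, 1.469927179731862]) @ [[0.98,0.22], [0.22,-0.98]]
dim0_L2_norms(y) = [2.67, 1.55]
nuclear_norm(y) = 4.18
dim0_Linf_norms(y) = [1.77, 1.27]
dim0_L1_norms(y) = [4.68, 2.66]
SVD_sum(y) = [[-1.84,  -0.41], [0.36,  0.08], [-1.48,  -0.33], [1.14,  0.25]] + [[0.07,-0.32], [-0.26,1.19], [-0.03,0.14], [0.16,-0.72]]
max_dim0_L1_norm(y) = 4.68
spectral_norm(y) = 2.71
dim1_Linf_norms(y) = [1.77, 1.27, 1.51, 1.3]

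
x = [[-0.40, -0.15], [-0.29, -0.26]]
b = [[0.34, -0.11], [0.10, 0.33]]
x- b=[[-0.74,-0.04], [-0.39,-0.59]]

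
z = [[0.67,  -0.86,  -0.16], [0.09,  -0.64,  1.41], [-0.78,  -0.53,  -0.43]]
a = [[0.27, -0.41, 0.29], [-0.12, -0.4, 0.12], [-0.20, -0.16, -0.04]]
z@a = [[0.32, 0.09, 0.10], [-0.18, -0.01, -0.11], [-0.06, 0.6, -0.27]]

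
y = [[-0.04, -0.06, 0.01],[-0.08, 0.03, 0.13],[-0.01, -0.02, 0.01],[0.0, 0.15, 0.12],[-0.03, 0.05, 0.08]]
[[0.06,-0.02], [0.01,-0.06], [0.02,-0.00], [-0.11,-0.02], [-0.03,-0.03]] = y @ [[-0.12, 0.86],[-0.89, -0.2],[0.19, 0.1]]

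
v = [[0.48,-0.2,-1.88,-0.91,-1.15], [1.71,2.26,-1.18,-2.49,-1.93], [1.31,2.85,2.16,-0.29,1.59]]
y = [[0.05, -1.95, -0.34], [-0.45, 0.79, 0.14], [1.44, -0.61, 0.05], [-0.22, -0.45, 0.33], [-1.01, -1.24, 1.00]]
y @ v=[[-3.76, -5.39, 1.47, 4.91, 3.17], [1.32, 2.27, 0.22, -1.6, -0.78], [-0.29, -1.52, -1.88, 0.19, -0.4], [-0.44, -0.03, 1.66, 1.23, 1.65], [-1.30, 0.25, 5.52, 3.72, 5.14]]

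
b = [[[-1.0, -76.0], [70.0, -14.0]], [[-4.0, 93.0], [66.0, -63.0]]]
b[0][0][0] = -1.0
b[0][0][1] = -76.0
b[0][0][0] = -1.0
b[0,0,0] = -1.0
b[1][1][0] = 66.0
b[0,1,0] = 70.0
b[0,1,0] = 70.0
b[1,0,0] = -4.0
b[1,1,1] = -63.0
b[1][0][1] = 93.0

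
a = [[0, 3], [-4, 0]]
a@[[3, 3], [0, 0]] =[[0, 0], [-12, -12]]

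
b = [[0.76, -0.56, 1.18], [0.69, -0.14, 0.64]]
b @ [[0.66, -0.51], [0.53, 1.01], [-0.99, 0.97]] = [[-0.96, 0.19], [-0.25, 0.13]]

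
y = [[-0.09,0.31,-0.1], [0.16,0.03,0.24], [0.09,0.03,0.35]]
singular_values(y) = [0.48, 0.31, 0.08]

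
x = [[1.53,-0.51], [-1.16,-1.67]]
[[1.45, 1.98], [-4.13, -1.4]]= x@[[1.44, 1.28], [1.47, -0.05]]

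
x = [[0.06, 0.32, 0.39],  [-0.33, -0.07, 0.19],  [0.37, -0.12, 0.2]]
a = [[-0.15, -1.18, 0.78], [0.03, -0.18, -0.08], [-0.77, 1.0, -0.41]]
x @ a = [[-0.3, 0.26, -0.14],[-0.10, 0.59, -0.33],[-0.21, -0.21, 0.22]]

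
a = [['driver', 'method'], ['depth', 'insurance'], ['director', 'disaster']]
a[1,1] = 'insurance'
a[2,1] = 'disaster'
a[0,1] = 'method'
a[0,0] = 'driver'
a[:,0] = ['driver', 'depth', 'director']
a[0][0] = 'driver'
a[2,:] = ['director', 'disaster']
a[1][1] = 'insurance'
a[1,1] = 'insurance'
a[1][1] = 'insurance'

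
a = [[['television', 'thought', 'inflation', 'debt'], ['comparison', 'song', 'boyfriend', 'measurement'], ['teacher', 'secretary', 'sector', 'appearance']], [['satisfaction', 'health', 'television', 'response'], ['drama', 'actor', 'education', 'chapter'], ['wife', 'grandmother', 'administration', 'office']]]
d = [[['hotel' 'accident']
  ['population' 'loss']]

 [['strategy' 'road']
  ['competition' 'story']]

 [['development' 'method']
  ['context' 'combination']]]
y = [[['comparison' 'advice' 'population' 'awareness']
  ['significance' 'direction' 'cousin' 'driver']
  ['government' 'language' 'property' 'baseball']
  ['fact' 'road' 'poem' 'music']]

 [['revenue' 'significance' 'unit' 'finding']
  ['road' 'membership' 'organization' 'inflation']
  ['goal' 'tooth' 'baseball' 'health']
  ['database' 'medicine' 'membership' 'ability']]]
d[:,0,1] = ['accident', 'road', 'method']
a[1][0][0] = 'satisfaction'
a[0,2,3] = 'appearance'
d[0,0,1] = 'accident'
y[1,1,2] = 'organization'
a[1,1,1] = 'actor'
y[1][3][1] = 'medicine'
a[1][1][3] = 'chapter'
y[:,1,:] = [['significance', 'direction', 'cousin', 'driver'], ['road', 'membership', 'organization', 'inflation']]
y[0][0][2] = 'population'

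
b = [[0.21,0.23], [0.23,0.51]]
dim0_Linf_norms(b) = [0.23, 0.51]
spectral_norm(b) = 0.63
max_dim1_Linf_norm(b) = 0.51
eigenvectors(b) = [[-0.88, -0.48], [0.48, -0.88]]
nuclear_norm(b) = 0.72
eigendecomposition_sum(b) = [[0.07, -0.04], [-0.04, 0.02]] + [[0.14, 0.27], [0.27, 0.49]]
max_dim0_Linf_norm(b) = 0.51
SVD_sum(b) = [[0.14, 0.27], [0.27, 0.49]] + [[0.07,-0.04], [-0.04,0.02]]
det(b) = 0.05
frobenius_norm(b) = 0.64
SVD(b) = [[-0.48, -0.88], [-0.88, 0.48]] @ diag([0.6345906043549198, 0.08540939564508032]) @ [[-0.48, -0.88], [-0.88, 0.48]]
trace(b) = 0.72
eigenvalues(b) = [0.09, 0.63]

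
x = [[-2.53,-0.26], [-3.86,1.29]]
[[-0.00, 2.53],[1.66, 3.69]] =x @ [[-0.1, -0.99], [0.99, -0.10]]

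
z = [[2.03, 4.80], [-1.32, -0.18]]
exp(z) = [[-0.66, 4.13], [-1.13, -2.56]]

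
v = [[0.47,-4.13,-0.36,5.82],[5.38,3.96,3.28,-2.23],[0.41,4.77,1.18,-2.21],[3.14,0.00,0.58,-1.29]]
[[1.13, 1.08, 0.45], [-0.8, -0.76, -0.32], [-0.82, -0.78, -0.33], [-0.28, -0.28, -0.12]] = v @ [[-0.07,-0.07,-0.03], [-0.15,-0.14,-0.06], [0.12,0.12,0.05], [0.10,0.10,0.04]]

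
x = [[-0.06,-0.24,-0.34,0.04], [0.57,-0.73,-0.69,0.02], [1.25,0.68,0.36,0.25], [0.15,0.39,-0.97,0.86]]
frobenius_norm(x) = 2.36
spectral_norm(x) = 1.57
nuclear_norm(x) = 4.05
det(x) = -0.04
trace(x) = 0.43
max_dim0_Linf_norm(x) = 1.25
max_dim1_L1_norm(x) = 2.54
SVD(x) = [[-0.01, 0.28, 0.09, 0.95], [0.23, 0.52, 0.79, -0.23], [0.77, -0.58, 0.20, 0.16], [0.59, 0.56, -0.57, -0.10]] @ diag([1.5678492743781554, 1.4504522755809242, 1.0111852355668571, 0.018473452996370487]) @ [[0.76, 0.38, -0.29, 0.45], [-0.25, -0.43, -0.83, 0.25], [0.6, -0.68, 0.04, -0.42], [0.04, 0.46, -0.47, -0.75]]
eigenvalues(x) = [(0.09+0.81j), (0.09-0.81j), (-0.16+0j), (0.41+0j)]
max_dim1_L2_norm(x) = 1.49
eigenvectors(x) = [[(-0.01+0.18j), (-0.01-0.18j), 0.02+0.00j, (0.05+0j)], [-0.01+0.42j, -0.01-0.42j, 0.57+0.00j, 0.21+0.00j], [0.51-0.34j, 0.51+0.34j, (-0.47+0j), (-0.33+0j)], [0.65+0.00j, 0.65-0.00j, -0.67+0.00j, -0.92+0.00j]]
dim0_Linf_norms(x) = [1.25, 0.73, 0.97, 0.86]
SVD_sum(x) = [[-0.01, -0.01, 0.01, -0.01], [0.28, 0.14, -0.11, 0.16], [0.92, 0.45, -0.35, 0.54], [0.7, 0.35, -0.27, 0.42]] + [[-0.1,-0.18,-0.34,0.10], [-0.19,-0.32,-0.62,0.19], [0.21,0.36,0.7,-0.21], [-0.21,-0.35,-0.68,0.20]] + [[0.06, -0.07, 0.0, -0.04], [0.48, -0.55, 0.04, -0.33], [0.12, -0.14, 0.01, -0.08], [-0.35, 0.39, -0.03, 0.24]] + [[0.0, 0.01, -0.01, -0.01], [-0.0, -0.00, 0.0, 0.0], [0.0, 0.00, -0.0, -0.0], [-0.00, -0.0, 0.0, 0.0]]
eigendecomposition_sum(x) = [[(-0.1+0.36j), (-0.11+0j), -0.20-0.02j, 0.04+0.03j], [-0.18+0.85j, -0.27+0.02j, (-0.46-0.03j), 0.10+0.07j], [1.17-0.50j, 0.25+0.30j, 0.35+0.59j, 0.00-0.17j], [(1.31+0.26j), (0.04+0.41j), -0.04+0.72j, (0.1-0.15j)]] + [[-0.10-0.36j, (-0.11-0j), -0.20+0.02j, (0.04-0.03j)], [(-0.18-0.85j), (-0.27-0.02j), (-0.46+0.03j), 0.10-0.07j], [1.17+0.50j, 0.25-0.30j, (0.35-0.59j), 0.17j], [(1.31-0.26j), 0.04-0.41j, -0.04-0.72j, 0.10+0.15j]] + [[0.02+0.00j, (-0.01-0j), -0j, (-0+0j)],  [(0.49+0j), -0.17-0.00j, (0.04-0j), -0.03+0.00j],  [-0.41-0.00j, 0.14+0.00j, (-0.04+0j), 0.02-0.00j],  [-0.58-0.00j, (0.2+0j), (-0.05+0j), (0.03-0j)]] + [[0.11-0.00j, (-0.01+0j), (0.05+0j), -0.04-0.00j], [0.44-0.00j, -0.03+0.00j, (0.2+0j), -0.15-0.00j], [(-0.69+0j), 0.04-0.00j, (-0.31-0j), (0.23+0j)], [-1.90+0.00j, 0.11-0.00j, (-0.84-0j), 0.63+0.00j]]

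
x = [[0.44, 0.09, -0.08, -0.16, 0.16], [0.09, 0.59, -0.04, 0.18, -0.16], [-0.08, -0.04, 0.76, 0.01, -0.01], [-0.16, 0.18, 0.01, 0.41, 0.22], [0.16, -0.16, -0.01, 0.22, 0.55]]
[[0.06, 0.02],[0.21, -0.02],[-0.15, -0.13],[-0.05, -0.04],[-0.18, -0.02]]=x@[[0.29,  0.08],[0.14,  -0.10],[-0.17,  -0.17],[0.16,  0.03],[-0.43,  -0.1]]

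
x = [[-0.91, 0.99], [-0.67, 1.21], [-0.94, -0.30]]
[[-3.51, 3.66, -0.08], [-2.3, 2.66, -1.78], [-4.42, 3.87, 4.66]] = x @ [[4.51, -4.1, -3.81],  [0.6, -0.07, -3.58]]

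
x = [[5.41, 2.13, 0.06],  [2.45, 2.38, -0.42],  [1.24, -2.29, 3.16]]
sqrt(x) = [[2.23, 0.60, 0.04], [0.7, 1.36, -0.14], [0.46, -0.83, 1.74]]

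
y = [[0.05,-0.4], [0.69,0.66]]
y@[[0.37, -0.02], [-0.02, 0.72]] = [[0.03, -0.29], [0.24, 0.46]]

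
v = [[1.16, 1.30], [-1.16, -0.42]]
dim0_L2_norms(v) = [1.64, 1.37]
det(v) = 1.02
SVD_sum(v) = [[1.33, 1.09], [-0.90, -0.74]] + [[-0.17, 0.21], [-0.26, 0.32]]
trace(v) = 0.74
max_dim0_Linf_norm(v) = 1.3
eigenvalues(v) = [(0.37+0.94j), (0.37-0.94j)]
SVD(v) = [[-0.83, 0.56], [0.56, 0.83]] @ diag([2.0775406079688, 0.49135020325693196]) @ [[-0.78, -0.63], [-0.63, 0.78]]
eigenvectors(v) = [[0.73+0.00j, (0.73-0j)], [-0.44+0.53j, (-0.44-0.53j)]]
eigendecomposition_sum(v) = [[(0.58+0.31j), 0.65-0.26j], [(-0.58+0.23j), (-0.21+0.63j)]] + [[0.58-0.31j, 0.65+0.26j], [(-0.58-0.23j), -0.21-0.63j]]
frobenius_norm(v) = 2.13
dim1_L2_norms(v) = [1.74, 1.23]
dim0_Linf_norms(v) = [1.16, 1.3]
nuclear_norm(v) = 2.57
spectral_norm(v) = 2.08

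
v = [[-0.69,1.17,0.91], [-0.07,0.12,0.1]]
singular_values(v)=[1.64, 0.01]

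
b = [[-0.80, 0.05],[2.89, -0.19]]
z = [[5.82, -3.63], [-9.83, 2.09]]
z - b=[[6.62,-3.68], [-12.72,2.28]]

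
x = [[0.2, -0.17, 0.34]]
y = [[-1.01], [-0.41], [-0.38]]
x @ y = [[-0.26]]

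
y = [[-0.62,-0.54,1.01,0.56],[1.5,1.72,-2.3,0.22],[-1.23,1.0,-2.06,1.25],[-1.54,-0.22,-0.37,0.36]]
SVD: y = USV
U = [[-0.28,-0.25,0.84,0.39],  [0.77,0.40,0.16,0.47],  [0.57,-0.66,0.2,-0.45],  [0.0,-0.59,-0.48,0.65]]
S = [3.95, 2.74, 0.68, 0.0]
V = [[0.16, 0.52, -0.82, 0.18], [0.9, 0.1, 0.15, -0.4], [0.3, 0.18, 0.37, 0.86], [-0.28, 0.83, 0.41, -0.25]]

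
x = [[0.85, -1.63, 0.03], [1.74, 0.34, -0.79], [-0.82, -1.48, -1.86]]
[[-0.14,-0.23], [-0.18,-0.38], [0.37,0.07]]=x@[[-0.16, -0.21], [-0.00, 0.03], [-0.13, 0.03]]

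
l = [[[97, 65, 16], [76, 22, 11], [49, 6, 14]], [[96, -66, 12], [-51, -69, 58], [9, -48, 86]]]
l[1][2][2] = 86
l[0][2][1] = 6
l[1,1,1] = -69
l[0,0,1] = 65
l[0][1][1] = 22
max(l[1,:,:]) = 96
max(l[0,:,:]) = 97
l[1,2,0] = 9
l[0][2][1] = 6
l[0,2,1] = 6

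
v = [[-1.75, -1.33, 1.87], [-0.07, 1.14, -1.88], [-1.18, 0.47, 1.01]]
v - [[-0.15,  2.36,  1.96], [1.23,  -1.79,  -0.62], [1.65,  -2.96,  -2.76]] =[[-1.6, -3.69, -0.09], [-1.30, 2.93, -1.26], [-2.83, 3.43, 3.77]]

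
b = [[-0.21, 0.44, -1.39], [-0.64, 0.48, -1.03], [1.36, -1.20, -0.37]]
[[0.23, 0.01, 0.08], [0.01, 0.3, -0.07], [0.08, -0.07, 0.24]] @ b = [[0.05,0.01,-0.36], [-0.29,0.23,-0.30], [0.35,-0.29,-0.13]]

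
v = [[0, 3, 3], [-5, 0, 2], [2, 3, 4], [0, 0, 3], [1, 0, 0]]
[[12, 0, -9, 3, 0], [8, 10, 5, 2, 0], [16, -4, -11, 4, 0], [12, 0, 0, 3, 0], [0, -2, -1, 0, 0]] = v @ [[0, -2, -1, 0, 0], [0, 0, -3, 0, 0], [4, 0, 0, 1, 0]]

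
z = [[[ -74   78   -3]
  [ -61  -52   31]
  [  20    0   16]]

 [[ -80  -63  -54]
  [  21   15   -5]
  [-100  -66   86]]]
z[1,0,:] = [-80, -63, -54]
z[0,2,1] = 0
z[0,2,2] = 16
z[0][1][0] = -61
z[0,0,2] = -3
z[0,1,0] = -61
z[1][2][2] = 86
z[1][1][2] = -5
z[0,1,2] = 31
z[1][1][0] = 21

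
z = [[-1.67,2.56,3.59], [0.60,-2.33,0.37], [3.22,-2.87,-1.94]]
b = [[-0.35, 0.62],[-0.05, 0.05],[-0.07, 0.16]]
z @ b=[[0.21, -0.33], [-0.12, 0.31], [-0.85, 1.54]]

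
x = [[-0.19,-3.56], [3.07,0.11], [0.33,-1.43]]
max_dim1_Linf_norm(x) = 3.56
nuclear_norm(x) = 6.93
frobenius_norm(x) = 4.93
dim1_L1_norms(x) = [3.75, 3.18, 1.76]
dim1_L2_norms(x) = [3.57, 3.07, 1.47]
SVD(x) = [[-0.93, -0.06], [0.11, -0.99], [-0.36, -0.15]] @ diag([3.845380347085089, 3.0844043162743358]) @ [[0.1, 0.99], [-0.99, 0.1]]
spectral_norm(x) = 3.85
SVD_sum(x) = [[-0.37, -3.54], [0.04, 0.42], [-0.14, -1.38]] + [[0.18, -0.02], [3.03, -0.31], [0.47, -0.05]]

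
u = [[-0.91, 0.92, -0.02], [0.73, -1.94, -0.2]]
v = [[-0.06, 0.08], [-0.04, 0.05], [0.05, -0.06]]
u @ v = [[0.02,-0.03], [0.02,-0.03]]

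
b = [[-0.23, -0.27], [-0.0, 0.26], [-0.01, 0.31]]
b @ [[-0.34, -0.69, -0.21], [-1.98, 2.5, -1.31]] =[[0.61, -0.52, 0.4],  [-0.51, 0.65, -0.34],  [-0.61, 0.78, -0.4]]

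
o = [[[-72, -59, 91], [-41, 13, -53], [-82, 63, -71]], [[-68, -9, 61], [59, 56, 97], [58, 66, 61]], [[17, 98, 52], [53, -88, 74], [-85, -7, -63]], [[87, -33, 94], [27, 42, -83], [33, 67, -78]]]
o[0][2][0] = -82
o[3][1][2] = -83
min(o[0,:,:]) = -82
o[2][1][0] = 53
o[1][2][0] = 58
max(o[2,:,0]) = 53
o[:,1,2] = [-53, 97, 74, -83]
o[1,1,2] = 97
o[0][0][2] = 91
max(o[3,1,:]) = 42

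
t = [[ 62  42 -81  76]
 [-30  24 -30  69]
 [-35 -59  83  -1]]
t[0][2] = -81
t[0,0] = 62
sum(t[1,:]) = 33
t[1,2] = -30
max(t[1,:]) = 69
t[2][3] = -1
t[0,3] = 76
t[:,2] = [-81, -30, 83]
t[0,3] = 76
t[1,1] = 24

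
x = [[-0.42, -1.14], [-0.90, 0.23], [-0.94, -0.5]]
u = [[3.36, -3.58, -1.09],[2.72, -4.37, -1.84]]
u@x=[[2.84, -4.11], [4.52, -3.19]]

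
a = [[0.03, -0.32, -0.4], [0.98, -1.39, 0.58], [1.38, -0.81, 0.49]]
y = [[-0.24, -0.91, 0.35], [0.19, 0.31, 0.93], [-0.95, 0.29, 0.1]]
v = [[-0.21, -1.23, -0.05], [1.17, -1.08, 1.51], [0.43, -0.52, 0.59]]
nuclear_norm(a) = 3.39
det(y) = 1.00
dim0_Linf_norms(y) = [0.95, 0.91, 0.93]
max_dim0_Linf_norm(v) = 1.51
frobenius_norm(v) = 2.68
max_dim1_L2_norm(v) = 2.19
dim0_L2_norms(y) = [1.0, 1.0, 1.0]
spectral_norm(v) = 2.43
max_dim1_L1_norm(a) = 2.95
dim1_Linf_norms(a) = [0.4, 1.39, 1.38]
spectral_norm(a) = 2.41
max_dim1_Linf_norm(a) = 1.39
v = y + a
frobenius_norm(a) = 2.51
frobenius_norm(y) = 1.73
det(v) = 0.03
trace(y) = 0.17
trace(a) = -0.87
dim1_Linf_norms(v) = [1.23, 1.51, 0.59]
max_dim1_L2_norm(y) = 1.0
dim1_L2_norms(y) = [1.0, 1.0, 1.0]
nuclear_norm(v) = 3.57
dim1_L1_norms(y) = [1.5, 1.43, 1.34]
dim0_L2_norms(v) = [1.26, 1.72, 1.62]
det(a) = -0.56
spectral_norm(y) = 1.00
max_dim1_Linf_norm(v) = 1.51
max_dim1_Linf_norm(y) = 0.95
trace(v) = -0.70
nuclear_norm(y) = 3.00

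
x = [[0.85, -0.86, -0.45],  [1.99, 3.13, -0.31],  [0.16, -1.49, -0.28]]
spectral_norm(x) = 3.92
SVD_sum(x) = [[-0.17, -0.33, 0.02], [1.65, 3.31, -0.15], [-0.56, -1.12, 0.05]] + [[1.02, -0.53, -0.47], [0.34, -0.18, -0.16], [0.72, -0.37, -0.33]] + [[0.00, -0.00, 0.00], [-0.00, 0.0, -0.00], [-0.0, 0.0, -0.0]]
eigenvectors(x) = [[0.3, -0.61, 0.35], [-0.84, 0.51, -0.13], [0.45, -0.61, 0.93]]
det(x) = -0.01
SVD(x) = [[0.1, 0.79, -0.61], [-0.94, 0.27, 0.20], [0.32, 0.56, 0.77]] @ diag([3.9216930862604387, 1.5691137096122374, 0.002345950552570807]) @ [[-0.44, -0.89, 0.04],  [0.82, -0.43, -0.38],  [-0.36, 0.13, -0.93]]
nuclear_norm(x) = 5.49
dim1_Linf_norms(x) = [0.86, 3.13, 1.49]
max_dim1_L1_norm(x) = 5.43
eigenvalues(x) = [2.59, 1.11, -0.01]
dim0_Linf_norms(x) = [1.99, 3.13, 0.45]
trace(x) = 3.70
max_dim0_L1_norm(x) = 5.48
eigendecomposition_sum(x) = [[-1.36,-1.22,0.34], [3.83,3.43,-0.97], [-2.06,-1.85,0.52]] + [[2.20,0.36,-0.79],[-1.84,-0.30,0.66],[2.22,0.36,-0.79]] + [[0.00, -0.00, -0.00], [-0.00, 0.00, 0.00], [0.01, -0.00, -0.01]]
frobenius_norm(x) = 4.22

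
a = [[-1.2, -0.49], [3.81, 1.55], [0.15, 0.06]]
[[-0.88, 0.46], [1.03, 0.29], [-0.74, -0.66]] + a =[[-2.08, -0.03], [4.84, 1.84], [-0.59, -0.60]]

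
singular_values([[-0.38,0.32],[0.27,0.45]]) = [0.55, 0.47]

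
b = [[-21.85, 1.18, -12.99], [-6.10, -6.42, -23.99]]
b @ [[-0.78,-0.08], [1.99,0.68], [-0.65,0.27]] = [[27.83, -0.96], [7.58, -10.35]]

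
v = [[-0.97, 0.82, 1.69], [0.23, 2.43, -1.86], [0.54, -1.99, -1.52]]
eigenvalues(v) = [-2.88, -0.39, 3.21]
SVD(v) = [[-0.41, -0.52, -0.75], [-0.57, 0.79, -0.24], [0.71, 0.33, -0.62]] @ diag([3.283874887538553, 3.088018781272943, 0.3594519849704879]) @ [[0.20,  -0.96,  -0.22], [0.28,  0.27,  -0.92], [0.94,  0.12,  0.32]]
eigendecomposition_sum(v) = [[-0.67, 0.85, 2.0], [0.25, -0.32, -0.75], [0.63, -0.81, -1.89]] + [[-0.3, -0.11, -0.28], [-0.03, -0.01, -0.03], [-0.09, -0.03, -0.08]] + [[0.0, 0.08, -0.03],[0.01, 2.76, -1.08],[-0.01, -1.15, 0.45]]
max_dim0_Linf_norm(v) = 2.43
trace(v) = -0.06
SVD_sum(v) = [[-0.27, 1.28, 0.29], [-0.37, 1.79, 0.41], [0.46, -2.24, -0.51]] + [[-0.45, -0.43, 1.49], [0.68, 0.65, -2.24], [0.29, 0.27, -0.94]] + [[-0.25, -0.03, -0.09], [-0.08, -0.01, -0.03], [-0.21, -0.03, -0.07]]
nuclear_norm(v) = 6.73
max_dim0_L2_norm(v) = 3.25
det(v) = 3.65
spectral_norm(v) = 3.28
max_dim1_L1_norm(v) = 4.52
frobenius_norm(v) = 4.52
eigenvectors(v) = [[-0.70, 0.96, -0.03], [0.26, 0.10, -0.92], [0.66, 0.28, 0.39]]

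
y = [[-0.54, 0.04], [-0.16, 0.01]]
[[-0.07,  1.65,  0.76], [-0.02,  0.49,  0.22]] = y @ [[0.04, -3.16, -1.23],[-1.26, -1.51, 2.44]]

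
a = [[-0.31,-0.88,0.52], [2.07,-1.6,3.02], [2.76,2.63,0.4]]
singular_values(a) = [4.26, 3.7, 0.08]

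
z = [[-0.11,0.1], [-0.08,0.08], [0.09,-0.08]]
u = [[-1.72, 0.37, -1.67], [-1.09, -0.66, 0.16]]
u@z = [[0.01, -0.01],[0.19, -0.17]]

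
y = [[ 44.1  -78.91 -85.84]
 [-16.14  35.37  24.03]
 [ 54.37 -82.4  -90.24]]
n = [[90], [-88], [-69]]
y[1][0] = -16.14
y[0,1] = -78.91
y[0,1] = -78.91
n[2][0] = -69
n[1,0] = -88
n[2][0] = -69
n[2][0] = -69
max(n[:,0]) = 90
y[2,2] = -90.24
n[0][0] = 90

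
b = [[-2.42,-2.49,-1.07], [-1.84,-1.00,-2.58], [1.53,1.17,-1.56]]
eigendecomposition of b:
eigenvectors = [[(-0.63+0j),(0.65+0j),(0.65-0j)], [0.78+0.00j,0.30-0.30j,(0.3+0.3j)], [(-0.03+0j),-0.47-0.42j,(-0.47+0.42j)]]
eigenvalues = [(0.59+0j), (-2.79+1.83j), (-2.79-1.83j)]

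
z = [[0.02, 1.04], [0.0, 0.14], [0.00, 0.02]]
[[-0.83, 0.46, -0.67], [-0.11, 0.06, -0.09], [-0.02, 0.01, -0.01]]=z @ [[-0.12, -0.43, 0.41], [-0.8, 0.45, -0.65]]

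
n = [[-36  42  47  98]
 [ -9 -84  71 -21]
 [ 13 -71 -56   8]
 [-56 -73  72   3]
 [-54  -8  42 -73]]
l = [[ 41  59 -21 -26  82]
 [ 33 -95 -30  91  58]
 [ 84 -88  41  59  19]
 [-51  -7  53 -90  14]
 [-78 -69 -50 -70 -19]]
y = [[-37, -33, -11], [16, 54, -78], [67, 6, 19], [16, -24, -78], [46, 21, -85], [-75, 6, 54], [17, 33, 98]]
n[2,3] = 8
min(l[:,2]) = -50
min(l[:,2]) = -50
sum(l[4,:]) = -286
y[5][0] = -75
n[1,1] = -84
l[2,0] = 84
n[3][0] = -56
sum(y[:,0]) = 50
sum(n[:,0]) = -142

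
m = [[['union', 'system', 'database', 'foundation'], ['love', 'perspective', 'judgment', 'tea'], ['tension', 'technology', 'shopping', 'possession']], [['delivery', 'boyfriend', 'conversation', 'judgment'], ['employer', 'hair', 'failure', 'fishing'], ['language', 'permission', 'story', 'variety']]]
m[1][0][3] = 'judgment'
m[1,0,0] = 'delivery'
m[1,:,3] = ['judgment', 'fishing', 'variety']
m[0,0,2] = 'database'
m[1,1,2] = 'failure'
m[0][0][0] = 'union'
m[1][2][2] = 'story'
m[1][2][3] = 'variety'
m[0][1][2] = 'judgment'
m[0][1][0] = 'love'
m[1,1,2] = 'failure'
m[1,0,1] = 'boyfriend'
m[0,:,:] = [['union', 'system', 'database', 'foundation'], ['love', 'perspective', 'judgment', 'tea'], ['tension', 'technology', 'shopping', 'possession']]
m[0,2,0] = 'tension'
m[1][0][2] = 'conversation'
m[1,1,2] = 'failure'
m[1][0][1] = 'boyfriend'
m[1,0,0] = 'delivery'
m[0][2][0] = 'tension'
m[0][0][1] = 'system'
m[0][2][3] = 'possession'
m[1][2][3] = 'variety'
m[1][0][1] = 'boyfriend'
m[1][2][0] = 'language'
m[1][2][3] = 'variety'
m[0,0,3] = 'foundation'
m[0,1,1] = 'perspective'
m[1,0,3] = 'judgment'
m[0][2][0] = 'tension'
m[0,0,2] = 'database'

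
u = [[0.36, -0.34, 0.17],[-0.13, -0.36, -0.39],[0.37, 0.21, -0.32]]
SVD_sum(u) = [[0.03, -0.14, -0.13], [0.07, -0.38, -0.33], [0.01, -0.08, -0.07]] + [[0.16,0.06,-0.04],[-0.15,-0.06,0.03],[0.44,0.17,-0.10]] + [[0.18, -0.26, 0.33],[-0.05, 0.07, -0.1],[-0.08, 0.12, -0.15]]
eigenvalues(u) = [(0.53+0j), (-0.42+0.33j), (-0.42-0.33j)]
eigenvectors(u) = [[(0.9+0j), (0.19+0.23j), 0.19-0.23j], [-0.28+0.00j, (0.69+0j), 0.69-0.00j], [(0.33+0j), (0.05-0.66j), 0.05+0.66j]]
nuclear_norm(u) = 1.60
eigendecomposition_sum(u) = [[0.43-0.00j, -0.13-0.00j, (0.15+0j)],[(-0.13+0j), 0.04+0.00j, -0.05-0.00j],[(0.16-0j), -0.05-0.00j, 0.05+0.00j]] + [[-0.04+0.03j, -0.10-0.02j, (0.01-0.11j)], [0.11j, -0.20+0.15j, (-0.17-0.18j)], [(0.11+0.01j), (0.13+0.2j), -0.19+0.15j]] + [[(-0.04-0.03j),-0.10+0.02j,(0.01+0.11j)], [0.00-0.11j,(-0.2-0.15j),(-0.17+0.18j)], [(0.11-0.01j),0.13-0.20j,-0.19-0.15j]]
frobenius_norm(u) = 0.93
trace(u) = -0.32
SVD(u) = [[-0.35, -0.32, 0.88], [-0.92, 0.31, -0.25], [-0.19, -0.89, -0.40]] @ diag([0.5498992457960468, 0.5345023527499916, 0.5177046014646404]) @ [[-0.14, 0.74, 0.65], [-0.91, -0.35, 0.21], [0.39, -0.57, 0.73]]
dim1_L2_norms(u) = [0.52, 0.55, 0.53]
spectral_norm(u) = 0.55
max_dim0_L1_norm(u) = 0.91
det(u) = 0.15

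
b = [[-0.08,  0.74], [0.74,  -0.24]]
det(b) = -0.53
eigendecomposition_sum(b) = [[0.32, 0.29], [0.29, 0.26]] + [[-0.40, 0.45], [0.45, -0.50]]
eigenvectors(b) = [[0.74, -0.67], [0.67, 0.74]]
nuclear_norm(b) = 1.49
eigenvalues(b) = [0.58, -0.9]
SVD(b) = [[-0.67,0.74], [0.74,0.67]] @ diag([0.9043117626371356, 0.5843117626371359]) @ [[0.67, -0.74],[0.74, 0.67]]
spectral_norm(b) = 0.90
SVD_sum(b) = [[-0.4, 0.45], [0.45, -0.50]] + [[0.32, 0.29], [0.29, 0.26]]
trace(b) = -0.32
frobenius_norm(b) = 1.08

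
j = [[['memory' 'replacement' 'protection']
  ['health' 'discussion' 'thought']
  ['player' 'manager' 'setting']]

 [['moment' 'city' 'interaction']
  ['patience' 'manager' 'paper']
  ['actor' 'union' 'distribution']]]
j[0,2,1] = 'manager'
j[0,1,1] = 'discussion'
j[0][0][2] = 'protection'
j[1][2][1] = 'union'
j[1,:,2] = ['interaction', 'paper', 'distribution']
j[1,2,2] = 'distribution'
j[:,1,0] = ['health', 'patience']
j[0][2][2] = 'setting'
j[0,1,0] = 'health'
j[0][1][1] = 'discussion'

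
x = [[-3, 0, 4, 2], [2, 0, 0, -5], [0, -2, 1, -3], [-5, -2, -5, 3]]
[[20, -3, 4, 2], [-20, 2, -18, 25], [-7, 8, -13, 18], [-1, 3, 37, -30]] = x @ [[0, 1, -4, 0], [-1, -4, 2, 0], [3, 0, -3, 3], [4, 0, 2, -5]]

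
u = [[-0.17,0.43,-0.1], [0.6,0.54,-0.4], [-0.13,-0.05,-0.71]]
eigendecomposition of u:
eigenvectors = [[-0.4,  -0.77,  -0.10],[-0.91,  0.58,  0.35],[0.06,  0.28,  0.93]]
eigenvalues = [0.83, -0.46, -0.71]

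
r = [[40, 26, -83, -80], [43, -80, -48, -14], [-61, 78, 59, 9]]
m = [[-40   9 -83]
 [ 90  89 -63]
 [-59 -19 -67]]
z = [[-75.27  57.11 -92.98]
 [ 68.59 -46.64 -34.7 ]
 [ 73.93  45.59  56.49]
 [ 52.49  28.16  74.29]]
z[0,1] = 57.11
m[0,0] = -40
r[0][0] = 40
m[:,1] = [9, 89, -19]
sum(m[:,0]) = -9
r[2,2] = 59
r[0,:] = [40, 26, -83, -80]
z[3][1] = 28.16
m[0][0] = -40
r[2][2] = 59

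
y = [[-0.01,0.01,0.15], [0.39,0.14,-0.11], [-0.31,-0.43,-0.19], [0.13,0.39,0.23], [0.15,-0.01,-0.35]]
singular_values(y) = [0.78, 0.52, 0.14]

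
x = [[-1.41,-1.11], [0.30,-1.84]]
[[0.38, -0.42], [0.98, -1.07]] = x@[[0.13, -0.14], [-0.51, 0.56]]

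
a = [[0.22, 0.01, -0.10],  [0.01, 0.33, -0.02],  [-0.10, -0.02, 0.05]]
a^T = [[0.22,0.01,-0.1],[0.01,0.33,-0.02],[-0.10,-0.02,0.05]]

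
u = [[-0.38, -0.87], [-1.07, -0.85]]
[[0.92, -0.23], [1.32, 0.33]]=u @ [[-0.61, -0.79], [-0.79, 0.61]]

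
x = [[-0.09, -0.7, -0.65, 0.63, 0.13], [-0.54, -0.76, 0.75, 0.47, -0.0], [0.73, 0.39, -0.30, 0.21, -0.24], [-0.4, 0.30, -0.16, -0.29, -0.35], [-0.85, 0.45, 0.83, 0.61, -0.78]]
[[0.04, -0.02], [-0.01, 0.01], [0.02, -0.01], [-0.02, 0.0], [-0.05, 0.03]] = x @[[0.02, -0.01], [-0.02, 0.01], [-0.03, 0.02], [0.01, -0.00], [0.01, -0.0]]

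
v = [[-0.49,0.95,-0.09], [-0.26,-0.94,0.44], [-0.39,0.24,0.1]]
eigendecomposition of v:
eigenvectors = [[-0.41,-0.85,0.86], [-0.29,-0.03,-0.25], [-0.86,-0.53,0.44]]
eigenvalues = [-0.0, -0.52, -0.81]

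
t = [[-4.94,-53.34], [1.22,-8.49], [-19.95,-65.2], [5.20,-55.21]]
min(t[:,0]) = -19.95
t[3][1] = -55.21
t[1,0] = 1.22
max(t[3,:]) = 5.2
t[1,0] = 1.22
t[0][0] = -4.94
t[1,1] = -8.49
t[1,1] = -8.49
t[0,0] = -4.94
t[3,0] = 5.2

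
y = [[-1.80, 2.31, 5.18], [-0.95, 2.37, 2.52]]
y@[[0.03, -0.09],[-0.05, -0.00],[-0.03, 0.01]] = [[-0.32, 0.21], [-0.22, 0.11]]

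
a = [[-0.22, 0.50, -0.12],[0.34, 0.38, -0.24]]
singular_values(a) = [0.68, 0.41]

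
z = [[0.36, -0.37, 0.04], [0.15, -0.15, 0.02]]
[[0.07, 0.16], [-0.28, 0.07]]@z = [[0.05, -0.05, 0.01],[-0.09, 0.09, -0.01]]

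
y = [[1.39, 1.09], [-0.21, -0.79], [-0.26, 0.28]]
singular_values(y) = [1.89, 0.6]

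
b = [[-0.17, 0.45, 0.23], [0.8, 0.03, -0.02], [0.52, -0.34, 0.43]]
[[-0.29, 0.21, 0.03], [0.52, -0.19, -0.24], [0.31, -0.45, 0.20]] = b@[[0.65, -0.26, -0.27], [-0.26, 0.53, -0.32], [-0.27, -0.32, 0.54]]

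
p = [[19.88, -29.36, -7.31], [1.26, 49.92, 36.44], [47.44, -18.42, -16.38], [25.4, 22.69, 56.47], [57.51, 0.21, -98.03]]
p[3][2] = 56.47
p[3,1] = 22.69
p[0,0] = 19.88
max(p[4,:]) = 57.51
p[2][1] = -18.42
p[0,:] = [19.88, -29.36, -7.31]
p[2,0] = 47.44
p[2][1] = -18.42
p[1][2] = 36.44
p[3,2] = 56.47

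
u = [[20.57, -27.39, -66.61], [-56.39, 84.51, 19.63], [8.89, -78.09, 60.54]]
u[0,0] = 20.57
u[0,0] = 20.57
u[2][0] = 8.89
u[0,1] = -27.39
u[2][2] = 60.54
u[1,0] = -56.39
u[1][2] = 19.63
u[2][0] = 8.89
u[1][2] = 19.63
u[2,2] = 60.54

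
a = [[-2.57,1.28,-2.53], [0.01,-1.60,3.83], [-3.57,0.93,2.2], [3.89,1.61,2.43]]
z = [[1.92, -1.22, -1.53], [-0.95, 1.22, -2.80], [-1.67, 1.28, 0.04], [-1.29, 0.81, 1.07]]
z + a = [[-0.65, 0.06, -4.06], [-0.94, -0.38, 1.03], [-5.24, 2.21, 2.24], [2.60, 2.42, 3.50]]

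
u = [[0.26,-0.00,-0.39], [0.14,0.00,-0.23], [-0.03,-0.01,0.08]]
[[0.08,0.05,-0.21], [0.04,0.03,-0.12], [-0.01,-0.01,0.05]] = u@[[0.43, 0.05, 0.09], [0.05, 0.15, -0.09], [0.09, -0.09, 0.59]]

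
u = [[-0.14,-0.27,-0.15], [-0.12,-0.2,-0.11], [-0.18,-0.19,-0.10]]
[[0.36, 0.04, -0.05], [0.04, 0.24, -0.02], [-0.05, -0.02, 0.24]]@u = [[-0.05, -0.10, -0.05], [-0.03, -0.06, -0.03], [-0.03, -0.03, -0.01]]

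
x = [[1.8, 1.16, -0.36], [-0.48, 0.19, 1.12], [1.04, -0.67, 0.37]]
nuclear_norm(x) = 4.58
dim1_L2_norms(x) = [2.17, 1.23, 1.29]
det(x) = 2.99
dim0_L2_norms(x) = [2.13, 1.35, 1.23]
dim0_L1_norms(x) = [3.32, 2.02, 1.85]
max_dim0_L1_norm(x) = 3.32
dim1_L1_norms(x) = [3.32, 1.79, 2.08]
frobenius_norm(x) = 2.81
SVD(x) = [[-0.93, 0.15, -0.34], [0.27, -0.37, -0.89], [-0.26, -0.92, 0.3]] @ diag([2.3008133278519654, 1.1932010355552753, 1.089049732164968]) @ [[-0.90, -0.37, 0.24], [-0.42, 0.61, -0.67], [0.11, -0.71, -0.70]]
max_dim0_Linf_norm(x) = 1.8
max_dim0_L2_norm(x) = 2.13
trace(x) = 2.36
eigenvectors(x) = [[(-0.82+0j), -0.10+0.40j, -0.10-0.40j], [(-0.14+0j), (-0.1-0.63j), (-0.1+0.63j)], [(-0.55+0j), (0.66+0j), 0.66-0.00j]]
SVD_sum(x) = [[1.92, 0.78, -0.50], [-0.56, -0.23, 0.15], [0.54, 0.22, -0.14]] + [[-0.08, 0.11, -0.12], [0.18, -0.26, 0.29], [0.46, -0.66, 0.74]] + [[-0.04, 0.27, 0.26],[-0.1, 0.68, 0.68],[0.03, -0.23, -0.23]]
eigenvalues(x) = [(1.76+0j), (0.3+1.27j), (0.3-1.27j)]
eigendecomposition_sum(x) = [[1.38+0.00j, 0.87+0.00j, 0.35-0.00j], [0.23+0.00j, (0.15+0j), 0.06-0.00j], [0.92+0.00j, (0.58+0j), 0.23-0.00j]] + [[(0.21+0.09j), 0.14-0.37j, -0.35-0.05j], [(-0.36-0j), (0.02+0.61j), (0.53-0.15j)], [0.06-0.36j, -0.63-0.07j, 0.07+0.57j]] + [[(0.21-0.09j), 0.14+0.37j, -0.35+0.05j],[(-0.36+0j), (0.02-0.61j), (0.53+0.15j)],[(0.06+0.36j), (-0.63+0.07j), (0.07-0.57j)]]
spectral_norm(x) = 2.30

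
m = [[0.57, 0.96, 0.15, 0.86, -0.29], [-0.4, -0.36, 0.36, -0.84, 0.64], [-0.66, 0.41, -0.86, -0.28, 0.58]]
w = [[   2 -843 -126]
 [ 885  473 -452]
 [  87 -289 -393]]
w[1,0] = 885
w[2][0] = 87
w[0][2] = -126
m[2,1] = 0.41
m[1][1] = -0.357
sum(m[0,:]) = 2.2489999999999997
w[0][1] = -843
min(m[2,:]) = -0.865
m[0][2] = 0.153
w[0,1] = -843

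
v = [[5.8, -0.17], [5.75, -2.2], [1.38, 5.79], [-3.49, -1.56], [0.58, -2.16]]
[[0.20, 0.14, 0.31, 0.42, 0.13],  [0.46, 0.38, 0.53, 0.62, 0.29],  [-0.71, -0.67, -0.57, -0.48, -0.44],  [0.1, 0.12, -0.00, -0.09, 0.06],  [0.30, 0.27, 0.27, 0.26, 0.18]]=v @[[0.03, 0.02, 0.05, 0.07, 0.02],[-0.13, -0.12, -0.11, -0.1, -0.08]]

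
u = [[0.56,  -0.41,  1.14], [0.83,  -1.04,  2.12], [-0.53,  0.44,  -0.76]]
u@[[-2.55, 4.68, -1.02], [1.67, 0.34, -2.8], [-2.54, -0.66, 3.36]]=[[-5.01, 1.73, 4.41], [-9.24, 2.13, 9.19], [4.02, -1.83, -3.24]]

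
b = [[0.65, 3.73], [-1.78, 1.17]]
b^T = [[0.65, -1.78], [3.73, 1.17]]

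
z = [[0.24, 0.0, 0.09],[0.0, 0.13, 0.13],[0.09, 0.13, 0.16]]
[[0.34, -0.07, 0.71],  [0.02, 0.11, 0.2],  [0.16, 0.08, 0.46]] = z @ [[2.16, -0.77, 2.20], [2.17, -0.46, -0.42], [-1.99, 1.30, 1.99]]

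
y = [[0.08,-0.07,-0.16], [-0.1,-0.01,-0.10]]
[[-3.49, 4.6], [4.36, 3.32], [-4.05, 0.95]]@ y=[[-0.74, 0.20, 0.10], [0.02, -0.34, -1.03], [-0.42, 0.27, 0.55]]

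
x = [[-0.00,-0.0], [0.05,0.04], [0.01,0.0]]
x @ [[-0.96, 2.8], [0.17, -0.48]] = [[0.00,0.0], [-0.04,0.12], [-0.01,0.03]]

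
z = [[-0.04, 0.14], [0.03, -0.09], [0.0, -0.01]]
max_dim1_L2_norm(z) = 0.15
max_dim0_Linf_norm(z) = 0.14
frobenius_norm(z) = 0.17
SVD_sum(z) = [[-0.04,  0.14], [0.03,  -0.09], [0.0,  -0.01]] + [[0.0, 0.0], [0.0, 0.00], [-0.00, -0.0]]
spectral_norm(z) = 0.17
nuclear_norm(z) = 0.18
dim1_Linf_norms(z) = [0.14, 0.09, 0.01]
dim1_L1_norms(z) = [0.18, 0.12, 0.01]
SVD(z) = [[-0.84,  -0.39], [0.54,  -0.66], [0.06,  0.64]] @ diag([0.17401107606363475, 0.004488363529830994]) @ [[0.29,-0.96], [-0.96,-0.29]]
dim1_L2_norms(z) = [0.15, 0.09, 0.01]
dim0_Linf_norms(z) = [0.04, 0.14]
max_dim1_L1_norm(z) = 0.18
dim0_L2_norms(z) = [0.05, 0.17]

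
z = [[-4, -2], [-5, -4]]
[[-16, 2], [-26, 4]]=z@ [[2, 0], [4, -1]]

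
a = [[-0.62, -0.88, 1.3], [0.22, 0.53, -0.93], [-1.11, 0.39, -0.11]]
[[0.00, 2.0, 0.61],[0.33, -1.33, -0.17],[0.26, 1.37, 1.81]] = a @ [[-0.7, -0.99, -1.45], [-1.74, 1.22, 0.57], [-1.51, 1.89, 0.16]]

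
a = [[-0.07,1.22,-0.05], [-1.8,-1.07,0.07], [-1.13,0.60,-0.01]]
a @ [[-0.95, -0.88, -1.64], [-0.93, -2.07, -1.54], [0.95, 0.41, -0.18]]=[[-1.12, -2.48, -1.76], [2.77, 3.83, 4.59], [0.51, -0.25, 0.93]]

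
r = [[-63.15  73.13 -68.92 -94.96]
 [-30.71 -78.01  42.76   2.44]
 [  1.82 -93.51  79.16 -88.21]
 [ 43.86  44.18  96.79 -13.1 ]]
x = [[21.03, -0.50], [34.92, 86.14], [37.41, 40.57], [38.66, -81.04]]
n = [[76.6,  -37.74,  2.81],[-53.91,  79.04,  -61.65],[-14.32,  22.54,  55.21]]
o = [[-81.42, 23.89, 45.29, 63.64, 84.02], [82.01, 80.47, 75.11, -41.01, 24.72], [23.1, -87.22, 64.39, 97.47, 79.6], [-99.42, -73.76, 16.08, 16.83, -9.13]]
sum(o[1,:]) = 221.30000000000004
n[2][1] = 22.54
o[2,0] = 23.1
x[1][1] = 86.14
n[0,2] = 2.81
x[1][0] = 34.92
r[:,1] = [73.13, -78.01, -93.51, 44.18]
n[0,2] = 2.81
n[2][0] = -14.32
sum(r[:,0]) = -48.18000000000001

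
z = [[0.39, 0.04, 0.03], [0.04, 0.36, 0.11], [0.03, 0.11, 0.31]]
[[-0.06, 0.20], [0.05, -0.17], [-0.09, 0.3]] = z@[[-0.15, 0.52], [0.26, -0.92], [-0.36, 1.26]]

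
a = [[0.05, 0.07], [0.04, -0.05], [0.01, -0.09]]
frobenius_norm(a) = 0.14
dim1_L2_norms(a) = [0.09, 0.06, 0.09]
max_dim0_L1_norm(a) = 0.21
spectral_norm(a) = 0.12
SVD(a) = [[0.58, 0.72],[-0.38, 0.66],[-0.72, 0.23]] @ diag([0.12462651840879217, 0.064561837871168]) @ [[0.05, 1.0],[1.0, -0.05]]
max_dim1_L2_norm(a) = 0.09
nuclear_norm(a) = 0.19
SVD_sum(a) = [[0.00, 0.07], [-0.0, -0.05], [-0.00, -0.09]] + [[0.05, -0.0], [0.04, -0.0], [0.01, -0.00]]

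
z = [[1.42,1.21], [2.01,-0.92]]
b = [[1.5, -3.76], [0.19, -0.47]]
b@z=[[-5.43, 5.27], [-0.67, 0.66]]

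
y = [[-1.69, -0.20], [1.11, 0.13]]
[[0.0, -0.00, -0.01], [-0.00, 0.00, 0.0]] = y @ [[0.04, 0.01, -0.01], [-0.35, -0.07, 0.11]]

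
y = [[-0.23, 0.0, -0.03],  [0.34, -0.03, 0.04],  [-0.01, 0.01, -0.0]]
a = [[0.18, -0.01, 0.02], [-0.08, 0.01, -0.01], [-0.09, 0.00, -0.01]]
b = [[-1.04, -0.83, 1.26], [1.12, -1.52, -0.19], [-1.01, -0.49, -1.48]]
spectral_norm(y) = 0.41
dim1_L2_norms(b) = [1.83, 1.9, 1.86]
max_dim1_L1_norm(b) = 3.13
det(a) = -0.00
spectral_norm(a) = 0.22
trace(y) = -0.26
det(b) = -6.40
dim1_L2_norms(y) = [0.23, 0.34, 0.01]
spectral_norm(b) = 1.95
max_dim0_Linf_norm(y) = 0.34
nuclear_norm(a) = 0.23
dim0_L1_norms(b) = [3.17, 2.84, 2.93]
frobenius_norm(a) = 0.22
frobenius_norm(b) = 3.23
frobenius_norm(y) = 0.41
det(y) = -0.00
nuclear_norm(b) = 5.58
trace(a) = 0.18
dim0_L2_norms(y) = [0.41, 0.03, 0.05]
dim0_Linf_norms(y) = [0.34, 0.03, 0.04]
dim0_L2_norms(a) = [0.22, 0.01, 0.02]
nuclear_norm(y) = 0.43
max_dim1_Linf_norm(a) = 0.18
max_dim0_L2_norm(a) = 0.22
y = b @ a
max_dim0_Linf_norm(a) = 0.18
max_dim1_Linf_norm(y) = 0.34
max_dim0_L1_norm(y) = 0.58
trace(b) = -4.04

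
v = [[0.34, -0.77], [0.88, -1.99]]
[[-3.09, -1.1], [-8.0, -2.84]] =v @ [[-1.51,3.99], [3.35,3.19]]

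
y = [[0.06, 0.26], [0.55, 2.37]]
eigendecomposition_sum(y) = [[-0.00, 0.0], [0.00, -0.0]] + [[0.06, 0.26], [0.55, 2.37]]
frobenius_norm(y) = 2.45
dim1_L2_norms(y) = [0.27, 2.43]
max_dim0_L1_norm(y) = 2.63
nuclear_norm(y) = 2.45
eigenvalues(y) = [-0.0, 2.43]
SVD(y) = [[-0.11, -0.99], [-0.99, 0.11]] @ diag([2.447570201887161, 0.0003268547718806894]) @ [[-0.23, -0.97], [0.97, -0.23]]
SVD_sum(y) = [[0.06, 0.26], [0.55, 2.37]] + [[-0.0,0.00], [0.00,-0.00]]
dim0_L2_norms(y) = [0.55, 2.38]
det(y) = -0.00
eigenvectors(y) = [[-0.97, -0.11], [0.23, -0.99]]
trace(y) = 2.43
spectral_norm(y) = 2.45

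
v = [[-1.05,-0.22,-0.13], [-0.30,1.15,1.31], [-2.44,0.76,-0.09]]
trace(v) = 0.01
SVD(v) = [[-0.32, 0.31, -0.90],[-0.28, -0.93, -0.22],[-0.91, 0.18, 0.39]] @ diag([2.801915425726775, 1.697575240713527, 0.3212604071322112]) @ [[0.94,-0.33,-0.09],[-0.28,-0.59,-0.75],[0.20,0.73,-0.65]]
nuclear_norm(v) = 4.82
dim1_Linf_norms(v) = [1.05, 1.31, 2.44]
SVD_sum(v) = [[-0.85, 0.30, 0.08], [-0.73, 0.26, 0.07], [-2.38, 0.85, 0.22]] + [[-0.15,-0.31,-0.39], [0.45,0.94,1.20], [-0.08,-0.18,-0.23]] + [[-0.06, -0.21, 0.19], [-0.01, -0.05, 0.05], [0.02, 0.09, -0.08]]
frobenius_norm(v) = 3.29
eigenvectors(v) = [[0.20, -0.05, 0.09], [-0.48, 0.56, -0.89], [0.86, -0.83, -0.46]]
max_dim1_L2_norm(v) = 2.56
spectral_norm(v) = 2.80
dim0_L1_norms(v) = [3.79, 2.13, 1.53]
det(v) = 1.53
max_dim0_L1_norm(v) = 3.79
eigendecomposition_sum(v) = [[-1.4,-0.14,-0.00], [3.31,0.32,0.01], [-5.96,-0.58,-0.01]] + [[0.26, 0.04, -0.04], [-2.69, -0.46, 0.38], [3.99, 0.68, -0.56]] + [[0.09,-0.13,-0.09], [-0.91,1.29,0.93], [-0.47,0.66,0.48]]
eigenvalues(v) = [-1.08, -0.76, 1.85]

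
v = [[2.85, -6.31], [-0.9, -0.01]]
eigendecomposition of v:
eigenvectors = [[0.98, 0.83], [-0.21, 0.55]]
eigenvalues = [4.2, -1.36]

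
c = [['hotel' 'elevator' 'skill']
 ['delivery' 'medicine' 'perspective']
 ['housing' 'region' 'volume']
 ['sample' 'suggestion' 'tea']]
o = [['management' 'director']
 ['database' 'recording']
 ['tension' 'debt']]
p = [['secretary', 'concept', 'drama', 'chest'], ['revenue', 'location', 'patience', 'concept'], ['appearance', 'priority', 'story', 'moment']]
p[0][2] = 'drama'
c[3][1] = 'suggestion'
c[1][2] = 'perspective'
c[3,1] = 'suggestion'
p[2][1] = 'priority'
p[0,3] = 'chest'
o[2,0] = 'tension'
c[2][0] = 'housing'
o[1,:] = ['database', 'recording']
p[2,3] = 'moment'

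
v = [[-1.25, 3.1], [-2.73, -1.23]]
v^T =[[-1.25, -2.73],[3.10, -1.23]]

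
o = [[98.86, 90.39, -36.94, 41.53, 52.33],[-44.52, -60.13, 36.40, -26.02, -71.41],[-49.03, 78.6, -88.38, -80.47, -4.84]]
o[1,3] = -26.02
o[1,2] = 36.4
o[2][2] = -88.38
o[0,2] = -36.94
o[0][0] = 98.86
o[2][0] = -49.03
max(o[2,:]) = 78.6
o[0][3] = 41.53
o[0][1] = 90.39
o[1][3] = -26.02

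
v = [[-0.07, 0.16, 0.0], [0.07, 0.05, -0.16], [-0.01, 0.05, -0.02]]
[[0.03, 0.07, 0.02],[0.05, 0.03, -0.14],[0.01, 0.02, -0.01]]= v @ [[0.26,0.31,-0.10], [0.31,0.57,0.11], [-0.10,0.11,0.85]]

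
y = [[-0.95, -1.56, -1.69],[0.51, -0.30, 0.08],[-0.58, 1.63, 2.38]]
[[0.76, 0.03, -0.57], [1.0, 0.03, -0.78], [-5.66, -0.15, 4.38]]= y @[[2.35, 0.06, -1.83],[0.14, 0.0, -0.11],[-1.9, -0.05, 1.47]]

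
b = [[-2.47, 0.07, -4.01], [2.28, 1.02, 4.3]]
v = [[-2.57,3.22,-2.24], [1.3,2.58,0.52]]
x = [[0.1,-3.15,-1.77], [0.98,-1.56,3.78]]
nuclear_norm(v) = 7.55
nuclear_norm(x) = 7.81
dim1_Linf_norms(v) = [3.22, 2.58]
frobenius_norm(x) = 5.55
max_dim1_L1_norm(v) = 8.03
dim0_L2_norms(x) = [0.99, 3.52, 4.17]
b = x + v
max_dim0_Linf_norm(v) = 3.22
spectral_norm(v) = 4.80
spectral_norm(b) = 6.80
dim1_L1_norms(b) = [6.55, 7.6]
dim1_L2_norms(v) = [4.69, 2.94]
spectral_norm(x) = 4.27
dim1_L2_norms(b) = [4.71, 4.97]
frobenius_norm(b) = 6.85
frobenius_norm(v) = 5.53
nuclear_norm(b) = 7.59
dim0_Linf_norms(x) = [0.98, 3.15, 3.78]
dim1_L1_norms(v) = [8.03, 4.4]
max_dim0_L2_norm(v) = 4.13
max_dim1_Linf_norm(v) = 3.22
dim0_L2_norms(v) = [2.88, 4.13, 2.3]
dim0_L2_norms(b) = [3.36, 1.02, 5.88]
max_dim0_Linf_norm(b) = 4.3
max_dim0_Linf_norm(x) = 3.78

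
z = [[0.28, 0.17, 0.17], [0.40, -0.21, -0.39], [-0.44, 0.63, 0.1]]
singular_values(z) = [0.92, 0.37, 0.33]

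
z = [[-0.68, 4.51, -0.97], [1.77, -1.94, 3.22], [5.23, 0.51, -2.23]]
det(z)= 81.210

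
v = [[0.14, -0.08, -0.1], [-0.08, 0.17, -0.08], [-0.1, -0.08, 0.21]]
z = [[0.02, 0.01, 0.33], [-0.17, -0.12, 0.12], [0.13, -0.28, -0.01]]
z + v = [[0.16, -0.07, 0.23], [-0.25, 0.05, 0.04], [0.03, -0.36, 0.2]]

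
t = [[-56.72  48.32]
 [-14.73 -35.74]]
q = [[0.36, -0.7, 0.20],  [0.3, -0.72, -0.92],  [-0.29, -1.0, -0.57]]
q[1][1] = -0.725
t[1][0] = -14.73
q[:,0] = [0.359, 0.297, -0.292]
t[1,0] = -14.73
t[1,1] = -35.74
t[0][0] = -56.72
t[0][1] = 48.32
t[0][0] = -56.72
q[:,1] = [-0.695, -0.725, -0.997]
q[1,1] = -0.725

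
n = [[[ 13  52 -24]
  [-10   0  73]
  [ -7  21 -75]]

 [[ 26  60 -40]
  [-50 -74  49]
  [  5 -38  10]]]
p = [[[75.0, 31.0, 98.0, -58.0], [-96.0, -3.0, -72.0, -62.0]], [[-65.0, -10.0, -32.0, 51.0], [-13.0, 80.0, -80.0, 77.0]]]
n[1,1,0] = -50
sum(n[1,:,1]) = -52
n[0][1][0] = -10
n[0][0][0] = 13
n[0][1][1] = 0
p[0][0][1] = 31.0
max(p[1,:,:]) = 80.0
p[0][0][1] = 31.0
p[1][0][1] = -10.0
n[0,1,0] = -10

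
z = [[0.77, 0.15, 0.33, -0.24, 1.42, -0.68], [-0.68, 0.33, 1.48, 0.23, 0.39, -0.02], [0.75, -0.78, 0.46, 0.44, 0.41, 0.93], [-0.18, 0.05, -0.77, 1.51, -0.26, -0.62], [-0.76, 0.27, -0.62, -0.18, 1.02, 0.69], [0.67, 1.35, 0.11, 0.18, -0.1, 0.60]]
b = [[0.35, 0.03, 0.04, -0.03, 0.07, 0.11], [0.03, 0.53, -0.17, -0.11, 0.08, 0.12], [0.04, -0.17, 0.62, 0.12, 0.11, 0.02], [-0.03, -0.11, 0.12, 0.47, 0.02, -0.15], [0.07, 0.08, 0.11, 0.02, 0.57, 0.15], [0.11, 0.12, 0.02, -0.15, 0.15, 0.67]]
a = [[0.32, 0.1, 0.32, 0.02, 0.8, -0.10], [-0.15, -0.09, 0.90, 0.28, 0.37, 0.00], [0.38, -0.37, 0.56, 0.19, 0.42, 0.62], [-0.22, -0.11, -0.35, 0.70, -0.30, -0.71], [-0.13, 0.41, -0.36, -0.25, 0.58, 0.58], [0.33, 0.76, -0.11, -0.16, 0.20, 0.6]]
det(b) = 0.01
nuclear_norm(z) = 10.13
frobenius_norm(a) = 2.56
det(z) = 21.96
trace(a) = 2.67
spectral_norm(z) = 2.20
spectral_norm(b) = 0.94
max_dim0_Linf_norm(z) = 1.51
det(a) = 0.27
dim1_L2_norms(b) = [0.38, 0.59, 0.66, 0.52, 0.61, 0.72]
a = z @ b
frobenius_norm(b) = 1.45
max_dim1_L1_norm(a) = 2.54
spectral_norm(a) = 1.77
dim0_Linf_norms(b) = [0.35, 0.53, 0.62, 0.47, 0.57, 0.67]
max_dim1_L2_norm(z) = 1.83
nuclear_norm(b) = 3.21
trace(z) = 4.69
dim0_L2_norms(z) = [1.64, 1.62, 1.87, 1.63, 1.86, 1.6]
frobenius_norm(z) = 4.18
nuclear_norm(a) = 5.53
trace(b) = 3.21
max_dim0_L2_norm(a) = 1.26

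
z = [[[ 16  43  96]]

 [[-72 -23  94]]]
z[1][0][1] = -23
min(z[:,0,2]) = 94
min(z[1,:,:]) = -72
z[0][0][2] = 96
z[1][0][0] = -72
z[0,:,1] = [43]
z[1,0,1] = -23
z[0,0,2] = 96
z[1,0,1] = -23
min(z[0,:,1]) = 43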